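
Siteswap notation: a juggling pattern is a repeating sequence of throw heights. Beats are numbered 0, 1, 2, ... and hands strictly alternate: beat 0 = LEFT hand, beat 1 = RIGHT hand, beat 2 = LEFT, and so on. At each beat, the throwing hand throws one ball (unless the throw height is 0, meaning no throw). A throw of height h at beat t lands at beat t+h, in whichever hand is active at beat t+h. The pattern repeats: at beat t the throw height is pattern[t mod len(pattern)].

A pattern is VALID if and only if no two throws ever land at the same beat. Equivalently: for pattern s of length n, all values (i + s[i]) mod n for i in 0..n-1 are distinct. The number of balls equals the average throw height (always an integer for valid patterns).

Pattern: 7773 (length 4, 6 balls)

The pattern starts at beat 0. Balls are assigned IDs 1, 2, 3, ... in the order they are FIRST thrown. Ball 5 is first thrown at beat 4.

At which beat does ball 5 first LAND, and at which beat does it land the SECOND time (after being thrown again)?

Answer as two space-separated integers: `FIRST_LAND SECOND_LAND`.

Answer: 11 14

Derivation:
Beat 0 (L): throw ball1 h=7 -> lands@7:R; in-air after throw: [b1@7:R]
Beat 1 (R): throw ball2 h=7 -> lands@8:L; in-air after throw: [b1@7:R b2@8:L]
Beat 2 (L): throw ball3 h=7 -> lands@9:R; in-air after throw: [b1@7:R b2@8:L b3@9:R]
Beat 3 (R): throw ball4 h=3 -> lands@6:L; in-air after throw: [b4@6:L b1@7:R b2@8:L b3@9:R]
Beat 4 (L): throw ball5 h=7 -> lands@11:R; in-air after throw: [b4@6:L b1@7:R b2@8:L b3@9:R b5@11:R]
Beat 5 (R): throw ball6 h=7 -> lands@12:L; in-air after throw: [b4@6:L b1@7:R b2@8:L b3@9:R b5@11:R b6@12:L]
Beat 6 (L): throw ball4 h=7 -> lands@13:R; in-air after throw: [b1@7:R b2@8:L b3@9:R b5@11:R b6@12:L b4@13:R]
Beat 7 (R): throw ball1 h=3 -> lands@10:L; in-air after throw: [b2@8:L b3@9:R b1@10:L b5@11:R b6@12:L b4@13:R]
Beat 8 (L): throw ball2 h=7 -> lands@15:R; in-air after throw: [b3@9:R b1@10:L b5@11:R b6@12:L b4@13:R b2@15:R]
Beat 9 (R): throw ball3 h=7 -> lands@16:L; in-air after throw: [b1@10:L b5@11:R b6@12:L b4@13:R b2@15:R b3@16:L]
Beat 10 (L): throw ball1 h=7 -> lands@17:R; in-air after throw: [b5@11:R b6@12:L b4@13:R b2@15:R b3@16:L b1@17:R]
Beat 11 (R): throw ball5 h=3 -> lands@14:L; in-air after throw: [b6@12:L b4@13:R b5@14:L b2@15:R b3@16:L b1@17:R]
Beat 12 (L): throw ball6 h=7 -> lands@19:R; in-air after throw: [b4@13:R b5@14:L b2@15:R b3@16:L b1@17:R b6@19:R]
Beat 13 (R): throw ball4 h=7 -> lands@20:L; in-air after throw: [b5@14:L b2@15:R b3@16:L b1@17:R b6@19:R b4@20:L]
Beat 14 (L): throw ball5 h=7 -> lands@21:R; in-air after throw: [b2@15:R b3@16:L b1@17:R b6@19:R b4@20:L b5@21:R]
Ball 5: thrown@4 h=7 -> first land @11; rethrown@11 h=3 -> second land @14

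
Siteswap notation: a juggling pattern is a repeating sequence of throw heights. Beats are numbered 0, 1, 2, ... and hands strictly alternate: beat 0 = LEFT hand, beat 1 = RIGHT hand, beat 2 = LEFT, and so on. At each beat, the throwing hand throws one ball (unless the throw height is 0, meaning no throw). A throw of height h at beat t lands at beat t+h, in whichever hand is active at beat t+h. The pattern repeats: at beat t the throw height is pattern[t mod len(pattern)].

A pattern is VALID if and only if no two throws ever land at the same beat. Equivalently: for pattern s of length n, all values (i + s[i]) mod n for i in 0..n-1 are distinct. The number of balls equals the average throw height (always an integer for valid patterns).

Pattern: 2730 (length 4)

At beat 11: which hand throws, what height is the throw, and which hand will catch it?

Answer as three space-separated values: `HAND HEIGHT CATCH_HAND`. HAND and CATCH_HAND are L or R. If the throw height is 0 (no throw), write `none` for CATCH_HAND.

Beat 11: 11 mod 2 = 1, so hand = R
Throw height = pattern[11 mod 4] = pattern[3] = 0

Answer: R 0 none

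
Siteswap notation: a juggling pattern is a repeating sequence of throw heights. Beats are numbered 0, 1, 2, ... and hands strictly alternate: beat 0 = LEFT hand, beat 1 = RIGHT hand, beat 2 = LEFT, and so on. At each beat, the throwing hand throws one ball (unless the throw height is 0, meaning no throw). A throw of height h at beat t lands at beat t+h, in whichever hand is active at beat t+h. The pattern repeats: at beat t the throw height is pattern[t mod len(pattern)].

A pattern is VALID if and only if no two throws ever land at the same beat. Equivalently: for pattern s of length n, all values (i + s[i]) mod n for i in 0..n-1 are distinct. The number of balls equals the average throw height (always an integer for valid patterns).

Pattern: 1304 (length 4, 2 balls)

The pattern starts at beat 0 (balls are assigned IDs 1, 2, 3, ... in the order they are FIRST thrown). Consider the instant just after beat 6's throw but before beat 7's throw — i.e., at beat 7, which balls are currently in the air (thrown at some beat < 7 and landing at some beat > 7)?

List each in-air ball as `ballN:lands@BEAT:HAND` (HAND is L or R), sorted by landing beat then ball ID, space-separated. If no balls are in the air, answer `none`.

Answer: ball1:lands@8:L

Derivation:
Beat 0 (L): throw ball1 h=1 -> lands@1:R; in-air after throw: [b1@1:R]
Beat 1 (R): throw ball1 h=3 -> lands@4:L; in-air after throw: [b1@4:L]
Beat 3 (R): throw ball2 h=4 -> lands@7:R; in-air after throw: [b1@4:L b2@7:R]
Beat 4 (L): throw ball1 h=1 -> lands@5:R; in-air after throw: [b1@5:R b2@7:R]
Beat 5 (R): throw ball1 h=3 -> lands@8:L; in-air after throw: [b2@7:R b1@8:L]
Beat 7 (R): throw ball2 h=4 -> lands@11:R; in-air after throw: [b1@8:L b2@11:R]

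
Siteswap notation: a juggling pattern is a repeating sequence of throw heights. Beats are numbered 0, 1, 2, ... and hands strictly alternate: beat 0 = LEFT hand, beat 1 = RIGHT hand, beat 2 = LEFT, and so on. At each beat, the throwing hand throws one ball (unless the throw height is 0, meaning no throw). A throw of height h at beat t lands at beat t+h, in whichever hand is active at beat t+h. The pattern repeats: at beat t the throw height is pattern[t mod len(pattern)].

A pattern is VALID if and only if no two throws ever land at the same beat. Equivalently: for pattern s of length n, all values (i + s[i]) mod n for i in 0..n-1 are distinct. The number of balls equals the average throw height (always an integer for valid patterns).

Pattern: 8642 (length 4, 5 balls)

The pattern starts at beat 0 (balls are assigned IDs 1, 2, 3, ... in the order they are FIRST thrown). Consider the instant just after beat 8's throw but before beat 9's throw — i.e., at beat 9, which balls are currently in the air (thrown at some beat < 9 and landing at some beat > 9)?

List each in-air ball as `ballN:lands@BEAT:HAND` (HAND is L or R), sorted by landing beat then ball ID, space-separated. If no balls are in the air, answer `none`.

Answer: ball3:lands@10:L ball4:lands@11:R ball5:lands@12:L ball1:lands@16:L

Derivation:
Beat 0 (L): throw ball1 h=8 -> lands@8:L; in-air after throw: [b1@8:L]
Beat 1 (R): throw ball2 h=6 -> lands@7:R; in-air after throw: [b2@7:R b1@8:L]
Beat 2 (L): throw ball3 h=4 -> lands@6:L; in-air after throw: [b3@6:L b2@7:R b1@8:L]
Beat 3 (R): throw ball4 h=2 -> lands@5:R; in-air after throw: [b4@5:R b3@6:L b2@7:R b1@8:L]
Beat 4 (L): throw ball5 h=8 -> lands@12:L; in-air after throw: [b4@5:R b3@6:L b2@7:R b1@8:L b5@12:L]
Beat 5 (R): throw ball4 h=6 -> lands@11:R; in-air after throw: [b3@6:L b2@7:R b1@8:L b4@11:R b5@12:L]
Beat 6 (L): throw ball3 h=4 -> lands@10:L; in-air after throw: [b2@7:R b1@8:L b3@10:L b4@11:R b5@12:L]
Beat 7 (R): throw ball2 h=2 -> lands@9:R; in-air after throw: [b1@8:L b2@9:R b3@10:L b4@11:R b5@12:L]
Beat 8 (L): throw ball1 h=8 -> lands@16:L; in-air after throw: [b2@9:R b3@10:L b4@11:R b5@12:L b1@16:L]
Beat 9 (R): throw ball2 h=6 -> lands@15:R; in-air after throw: [b3@10:L b4@11:R b5@12:L b2@15:R b1@16:L]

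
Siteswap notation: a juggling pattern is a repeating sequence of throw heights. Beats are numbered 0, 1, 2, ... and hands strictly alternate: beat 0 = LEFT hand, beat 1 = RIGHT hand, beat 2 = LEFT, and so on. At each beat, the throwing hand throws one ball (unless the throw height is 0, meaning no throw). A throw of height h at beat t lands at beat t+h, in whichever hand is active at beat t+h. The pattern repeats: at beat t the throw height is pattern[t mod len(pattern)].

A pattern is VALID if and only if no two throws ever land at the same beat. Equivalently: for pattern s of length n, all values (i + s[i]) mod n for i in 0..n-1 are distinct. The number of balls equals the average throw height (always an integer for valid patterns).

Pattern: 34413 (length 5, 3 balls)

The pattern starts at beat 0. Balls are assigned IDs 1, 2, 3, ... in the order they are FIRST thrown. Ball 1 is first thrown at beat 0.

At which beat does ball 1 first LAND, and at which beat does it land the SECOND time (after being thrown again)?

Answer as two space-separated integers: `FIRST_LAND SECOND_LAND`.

Answer: 3 4

Derivation:
Beat 0 (L): throw ball1 h=3 -> lands@3:R; in-air after throw: [b1@3:R]
Beat 1 (R): throw ball2 h=4 -> lands@5:R; in-air after throw: [b1@3:R b2@5:R]
Beat 2 (L): throw ball3 h=4 -> lands@6:L; in-air after throw: [b1@3:R b2@5:R b3@6:L]
Beat 3 (R): throw ball1 h=1 -> lands@4:L; in-air after throw: [b1@4:L b2@5:R b3@6:L]
Beat 4 (L): throw ball1 h=3 -> lands@7:R; in-air after throw: [b2@5:R b3@6:L b1@7:R]
Ball 1: thrown@0 h=3 -> first land @3; rethrown@3 h=1 -> second land @4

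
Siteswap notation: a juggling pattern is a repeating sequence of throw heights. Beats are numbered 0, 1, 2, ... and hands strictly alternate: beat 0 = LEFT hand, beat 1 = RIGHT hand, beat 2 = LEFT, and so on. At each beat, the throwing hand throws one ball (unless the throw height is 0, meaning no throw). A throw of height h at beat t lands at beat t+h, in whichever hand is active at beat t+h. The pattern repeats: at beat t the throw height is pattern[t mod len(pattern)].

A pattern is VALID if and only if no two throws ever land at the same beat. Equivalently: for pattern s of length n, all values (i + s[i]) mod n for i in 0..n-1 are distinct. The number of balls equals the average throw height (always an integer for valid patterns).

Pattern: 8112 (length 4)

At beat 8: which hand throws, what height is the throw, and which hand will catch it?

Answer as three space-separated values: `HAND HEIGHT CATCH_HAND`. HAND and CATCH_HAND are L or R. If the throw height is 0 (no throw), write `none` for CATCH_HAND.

Beat 8: 8 mod 2 = 0, so hand = L
Throw height = pattern[8 mod 4] = pattern[0] = 8
Lands at beat 8+8=16, 16 mod 2 = 0, so catch hand = L

Answer: L 8 L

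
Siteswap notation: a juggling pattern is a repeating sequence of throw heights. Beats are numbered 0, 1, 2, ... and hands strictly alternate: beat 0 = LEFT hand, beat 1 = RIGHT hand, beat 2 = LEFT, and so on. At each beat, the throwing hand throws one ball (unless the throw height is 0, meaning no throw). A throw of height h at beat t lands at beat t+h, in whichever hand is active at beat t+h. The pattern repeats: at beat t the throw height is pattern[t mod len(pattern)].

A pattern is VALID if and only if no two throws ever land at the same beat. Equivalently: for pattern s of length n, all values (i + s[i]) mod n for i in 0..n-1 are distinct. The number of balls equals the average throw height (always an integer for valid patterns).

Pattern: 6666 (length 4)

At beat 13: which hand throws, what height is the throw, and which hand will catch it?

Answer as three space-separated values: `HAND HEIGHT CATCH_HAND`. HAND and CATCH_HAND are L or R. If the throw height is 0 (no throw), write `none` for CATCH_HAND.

Beat 13: 13 mod 2 = 1, so hand = R
Throw height = pattern[13 mod 4] = pattern[1] = 6
Lands at beat 13+6=19, 19 mod 2 = 1, so catch hand = R

Answer: R 6 R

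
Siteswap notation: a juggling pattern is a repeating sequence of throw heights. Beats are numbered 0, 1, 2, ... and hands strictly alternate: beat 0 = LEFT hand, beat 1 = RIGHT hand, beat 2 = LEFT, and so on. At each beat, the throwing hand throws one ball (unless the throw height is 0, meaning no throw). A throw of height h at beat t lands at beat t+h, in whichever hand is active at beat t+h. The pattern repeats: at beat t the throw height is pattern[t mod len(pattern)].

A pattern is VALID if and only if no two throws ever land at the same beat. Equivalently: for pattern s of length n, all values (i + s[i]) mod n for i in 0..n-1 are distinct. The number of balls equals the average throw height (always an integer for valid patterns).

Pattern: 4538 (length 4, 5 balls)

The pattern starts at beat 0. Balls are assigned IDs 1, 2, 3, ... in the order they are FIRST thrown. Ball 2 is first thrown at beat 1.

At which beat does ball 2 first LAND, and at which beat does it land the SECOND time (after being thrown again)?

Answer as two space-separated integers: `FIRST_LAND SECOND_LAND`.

Answer: 6 9

Derivation:
Beat 0 (L): throw ball1 h=4 -> lands@4:L; in-air after throw: [b1@4:L]
Beat 1 (R): throw ball2 h=5 -> lands@6:L; in-air after throw: [b1@4:L b2@6:L]
Beat 2 (L): throw ball3 h=3 -> lands@5:R; in-air after throw: [b1@4:L b3@5:R b2@6:L]
Beat 3 (R): throw ball4 h=8 -> lands@11:R; in-air after throw: [b1@4:L b3@5:R b2@6:L b4@11:R]
Beat 4 (L): throw ball1 h=4 -> lands@8:L; in-air after throw: [b3@5:R b2@6:L b1@8:L b4@11:R]
Beat 5 (R): throw ball3 h=5 -> lands@10:L; in-air after throw: [b2@6:L b1@8:L b3@10:L b4@11:R]
Beat 6 (L): throw ball2 h=3 -> lands@9:R; in-air after throw: [b1@8:L b2@9:R b3@10:L b4@11:R]
Beat 7 (R): throw ball5 h=8 -> lands@15:R; in-air after throw: [b1@8:L b2@9:R b3@10:L b4@11:R b5@15:R]
Beat 8 (L): throw ball1 h=4 -> lands@12:L; in-air after throw: [b2@9:R b3@10:L b4@11:R b1@12:L b5@15:R]
Beat 9 (R): throw ball2 h=5 -> lands@14:L; in-air after throw: [b3@10:L b4@11:R b1@12:L b2@14:L b5@15:R]
Ball 2: thrown@1 h=5 -> first land @6; rethrown@6 h=3 -> second land @9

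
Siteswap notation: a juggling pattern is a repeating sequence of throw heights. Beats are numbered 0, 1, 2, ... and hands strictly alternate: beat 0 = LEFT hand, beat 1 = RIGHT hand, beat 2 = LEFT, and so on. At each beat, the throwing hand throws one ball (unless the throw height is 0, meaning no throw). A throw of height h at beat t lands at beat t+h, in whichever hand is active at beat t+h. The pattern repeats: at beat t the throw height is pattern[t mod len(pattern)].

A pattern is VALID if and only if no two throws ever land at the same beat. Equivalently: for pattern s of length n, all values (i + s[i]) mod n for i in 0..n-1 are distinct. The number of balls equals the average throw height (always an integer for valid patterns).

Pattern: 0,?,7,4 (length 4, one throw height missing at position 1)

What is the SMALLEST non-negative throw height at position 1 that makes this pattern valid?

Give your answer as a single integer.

Answer: 1

Derivation:
i=0: (0 + 0) mod 4 = 0
i=1: s[i]=? (unknown)
i=2: (2 + 7) mod 4 = 1
i=3: (3 + 4) mod 4 = 3
Known residues: [0, 1, 3]; need a permutation of 0..3, so missing residue r = 2
Need (1 + s) mod 4 = 2; smallest s = (2 - 1) mod 4 = 1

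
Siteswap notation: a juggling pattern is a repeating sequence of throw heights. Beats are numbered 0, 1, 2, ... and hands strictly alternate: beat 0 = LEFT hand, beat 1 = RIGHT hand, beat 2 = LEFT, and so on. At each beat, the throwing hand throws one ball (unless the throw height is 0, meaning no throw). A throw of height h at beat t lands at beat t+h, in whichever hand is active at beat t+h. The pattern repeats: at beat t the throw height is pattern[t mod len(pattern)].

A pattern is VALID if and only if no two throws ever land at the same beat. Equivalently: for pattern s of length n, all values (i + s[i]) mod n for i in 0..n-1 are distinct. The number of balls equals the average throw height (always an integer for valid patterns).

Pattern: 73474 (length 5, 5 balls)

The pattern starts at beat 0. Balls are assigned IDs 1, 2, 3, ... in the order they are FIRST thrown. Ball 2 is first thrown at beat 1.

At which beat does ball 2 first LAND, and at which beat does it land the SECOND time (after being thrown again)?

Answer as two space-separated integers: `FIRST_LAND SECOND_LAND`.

Answer: 4 8

Derivation:
Beat 0 (L): throw ball1 h=7 -> lands@7:R; in-air after throw: [b1@7:R]
Beat 1 (R): throw ball2 h=3 -> lands@4:L; in-air after throw: [b2@4:L b1@7:R]
Beat 2 (L): throw ball3 h=4 -> lands@6:L; in-air after throw: [b2@4:L b3@6:L b1@7:R]
Beat 3 (R): throw ball4 h=7 -> lands@10:L; in-air after throw: [b2@4:L b3@6:L b1@7:R b4@10:L]
Beat 4 (L): throw ball2 h=4 -> lands@8:L; in-air after throw: [b3@6:L b1@7:R b2@8:L b4@10:L]
Beat 5 (R): throw ball5 h=7 -> lands@12:L; in-air after throw: [b3@6:L b1@7:R b2@8:L b4@10:L b5@12:L]
Beat 6 (L): throw ball3 h=3 -> lands@9:R; in-air after throw: [b1@7:R b2@8:L b3@9:R b4@10:L b5@12:L]
Beat 7 (R): throw ball1 h=4 -> lands@11:R; in-air after throw: [b2@8:L b3@9:R b4@10:L b1@11:R b5@12:L]
Beat 8 (L): throw ball2 h=7 -> lands@15:R; in-air after throw: [b3@9:R b4@10:L b1@11:R b5@12:L b2@15:R]
Ball 2: thrown@1 h=3 -> first land @4; rethrown@4 h=4 -> second land @8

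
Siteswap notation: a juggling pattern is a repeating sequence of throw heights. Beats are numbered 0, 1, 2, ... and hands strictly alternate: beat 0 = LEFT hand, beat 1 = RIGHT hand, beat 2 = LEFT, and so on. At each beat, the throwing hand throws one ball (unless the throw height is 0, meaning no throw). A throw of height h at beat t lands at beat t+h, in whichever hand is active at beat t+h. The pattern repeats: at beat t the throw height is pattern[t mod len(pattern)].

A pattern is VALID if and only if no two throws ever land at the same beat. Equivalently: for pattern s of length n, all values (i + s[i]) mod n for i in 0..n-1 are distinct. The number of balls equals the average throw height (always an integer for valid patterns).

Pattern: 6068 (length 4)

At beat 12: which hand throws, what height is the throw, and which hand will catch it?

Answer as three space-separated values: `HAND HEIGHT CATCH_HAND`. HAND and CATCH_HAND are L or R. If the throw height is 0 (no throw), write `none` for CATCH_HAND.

Answer: L 6 L

Derivation:
Beat 12: 12 mod 2 = 0, so hand = L
Throw height = pattern[12 mod 4] = pattern[0] = 6
Lands at beat 12+6=18, 18 mod 2 = 0, so catch hand = L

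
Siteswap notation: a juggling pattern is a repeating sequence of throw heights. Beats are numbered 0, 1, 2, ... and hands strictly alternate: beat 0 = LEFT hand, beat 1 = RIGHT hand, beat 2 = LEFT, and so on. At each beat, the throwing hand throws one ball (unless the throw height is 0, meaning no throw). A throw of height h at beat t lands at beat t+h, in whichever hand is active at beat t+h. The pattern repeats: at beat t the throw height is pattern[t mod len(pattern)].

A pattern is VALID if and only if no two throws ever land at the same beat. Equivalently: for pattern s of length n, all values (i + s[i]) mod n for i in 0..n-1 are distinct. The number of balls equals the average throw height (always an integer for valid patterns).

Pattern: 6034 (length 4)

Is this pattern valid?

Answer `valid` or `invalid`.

i=0: (i + s[i]) mod n = (0 + 6) mod 4 = 2
i=1: (i + s[i]) mod n = (1 + 0) mod 4 = 1
i=2: (i + s[i]) mod n = (2 + 3) mod 4 = 1
i=3: (i + s[i]) mod n = (3 + 4) mod 4 = 3
Residues: [2, 1, 1, 3], distinct: False

Answer: invalid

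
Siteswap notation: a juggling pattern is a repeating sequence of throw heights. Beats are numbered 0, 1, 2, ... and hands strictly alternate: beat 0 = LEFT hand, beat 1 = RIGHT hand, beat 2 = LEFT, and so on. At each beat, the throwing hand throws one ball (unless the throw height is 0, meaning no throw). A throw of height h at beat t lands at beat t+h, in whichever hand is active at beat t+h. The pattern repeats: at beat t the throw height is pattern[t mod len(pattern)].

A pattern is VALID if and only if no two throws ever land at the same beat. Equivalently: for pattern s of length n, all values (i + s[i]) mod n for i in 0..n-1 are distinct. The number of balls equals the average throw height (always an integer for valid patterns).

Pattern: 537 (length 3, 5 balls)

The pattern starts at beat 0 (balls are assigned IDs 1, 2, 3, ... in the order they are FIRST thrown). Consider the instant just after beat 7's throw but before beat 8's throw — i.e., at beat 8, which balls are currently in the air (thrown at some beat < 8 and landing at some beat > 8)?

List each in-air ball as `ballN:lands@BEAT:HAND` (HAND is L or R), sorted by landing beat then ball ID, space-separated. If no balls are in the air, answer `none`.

Beat 0 (L): throw ball1 h=5 -> lands@5:R; in-air after throw: [b1@5:R]
Beat 1 (R): throw ball2 h=3 -> lands@4:L; in-air after throw: [b2@4:L b1@5:R]
Beat 2 (L): throw ball3 h=7 -> lands@9:R; in-air after throw: [b2@4:L b1@5:R b3@9:R]
Beat 3 (R): throw ball4 h=5 -> lands@8:L; in-air after throw: [b2@4:L b1@5:R b4@8:L b3@9:R]
Beat 4 (L): throw ball2 h=3 -> lands@7:R; in-air after throw: [b1@5:R b2@7:R b4@8:L b3@9:R]
Beat 5 (R): throw ball1 h=7 -> lands@12:L; in-air after throw: [b2@7:R b4@8:L b3@9:R b1@12:L]
Beat 6 (L): throw ball5 h=5 -> lands@11:R; in-air after throw: [b2@7:R b4@8:L b3@9:R b5@11:R b1@12:L]
Beat 7 (R): throw ball2 h=3 -> lands@10:L; in-air after throw: [b4@8:L b3@9:R b2@10:L b5@11:R b1@12:L]
Beat 8 (L): throw ball4 h=7 -> lands@15:R; in-air after throw: [b3@9:R b2@10:L b5@11:R b1@12:L b4@15:R]

Answer: ball3:lands@9:R ball2:lands@10:L ball5:lands@11:R ball1:lands@12:L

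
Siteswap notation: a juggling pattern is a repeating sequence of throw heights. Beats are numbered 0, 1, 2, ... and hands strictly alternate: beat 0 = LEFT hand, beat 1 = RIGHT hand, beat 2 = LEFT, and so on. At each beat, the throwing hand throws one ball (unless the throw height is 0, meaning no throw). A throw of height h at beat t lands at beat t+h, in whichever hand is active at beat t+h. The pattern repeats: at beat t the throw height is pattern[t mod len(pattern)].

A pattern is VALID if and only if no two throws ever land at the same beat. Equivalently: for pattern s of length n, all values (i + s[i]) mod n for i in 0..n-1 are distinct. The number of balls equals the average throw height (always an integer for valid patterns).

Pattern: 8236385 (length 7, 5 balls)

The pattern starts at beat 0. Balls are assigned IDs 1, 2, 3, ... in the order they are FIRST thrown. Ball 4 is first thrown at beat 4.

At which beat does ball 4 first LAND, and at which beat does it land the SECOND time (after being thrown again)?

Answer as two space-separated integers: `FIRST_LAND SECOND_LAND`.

Answer: 7 15

Derivation:
Beat 0 (L): throw ball1 h=8 -> lands@8:L; in-air after throw: [b1@8:L]
Beat 1 (R): throw ball2 h=2 -> lands@3:R; in-air after throw: [b2@3:R b1@8:L]
Beat 2 (L): throw ball3 h=3 -> lands@5:R; in-air after throw: [b2@3:R b3@5:R b1@8:L]
Beat 3 (R): throw ball2 h=6 -> lands@9:R; in-air after throw: [b3@5:R b1@8:L b2@9:R]
Beat 4 (L): throw ball4 h=3 -> lands@7:R; in-air after throw: [b3@5:R b4@7:R b1@8:L b2@9:R]
Beat 5 (R): throw ball3 h=8 -> lands@13:R; in-air after throw: [b4@7:R b1@8:L b2@9:R b3@13:R]
Beat 6 (L): throw ball5 h=5 -> lands@11:R; in-air after throw: [b4@7:R b1@8:L b2@9:R b5@11:R b3@13:R]
Beat 7 (R): throw ball4 h=8 -> lands@15:R; in-air after throw: [b1@8:L b2@9:R b5@11:R b3@13:R b4@15:R]
Beat 8 (L): throw ball1 h=2 -> lands@10:L; in-air after throw: [b2@9:R b1@10:L b5@11:R b3@13:R b4@15:R]
Beat 9 (R): throw ball2 h=3 -> lands@12:L; in-air after throw: [b1@10:L b5@11:R b2@12:L b3@13:R b4@15:R]
Beat 10 (L): throw ball1 h=6 -> lands@16:L; in-air after throw: [b5@11:R b2@12:L b3@13:R b4@15:R b1@16:L]
Beat 11 (R): throw ball5 h=3 -> lands@14:L; in-air after throw: [b2@12:L b3@13:R b5@14:L b4@15:R b1@16:L]
Beat 12 (L): throw ball2 h=8 -> lands@20:L; in-air after throw: [b3@13:R b5@14:L b4@15:R b1@16:L b2@20:L]
Ball 4: thrown@4 h=3 -> first land @7; rethrown@7 h=8 -> second land @15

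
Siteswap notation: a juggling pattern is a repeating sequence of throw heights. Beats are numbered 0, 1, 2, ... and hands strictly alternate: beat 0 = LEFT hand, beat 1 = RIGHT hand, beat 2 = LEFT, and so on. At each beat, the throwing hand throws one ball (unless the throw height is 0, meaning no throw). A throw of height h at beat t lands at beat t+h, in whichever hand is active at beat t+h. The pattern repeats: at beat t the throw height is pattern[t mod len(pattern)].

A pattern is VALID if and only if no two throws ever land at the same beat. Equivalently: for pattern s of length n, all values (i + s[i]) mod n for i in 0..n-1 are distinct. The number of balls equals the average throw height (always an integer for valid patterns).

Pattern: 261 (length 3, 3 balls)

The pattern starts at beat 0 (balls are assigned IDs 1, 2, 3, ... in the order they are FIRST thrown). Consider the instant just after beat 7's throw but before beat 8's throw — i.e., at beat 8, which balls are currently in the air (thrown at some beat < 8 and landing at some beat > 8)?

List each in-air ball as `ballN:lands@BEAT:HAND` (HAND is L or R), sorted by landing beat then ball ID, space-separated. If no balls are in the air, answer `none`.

Beat 0 (L): throw ball1 h=2 -> lands@2:L; in-air after throw: [b1@2:L]
Beat 1 (R): throw ball2 h=6 -> lands@7:R; in-air after throw: [b1@2:L b2@7:R]
Beat 2 (L): throw ball1 h=1 -> lands@3:R; in-air after throw: [b1@3:R b2@7:R]
Beat 3 (R): throw ball1 h=2 -> lands@5:R; in-air after throw: [b1@5:R b2@7:R]
Beat 4 (L): throw ball3 h=6 -> lands@10:L; in-air after throw: [b1@5:R b2@7:R b3@10:L]
Beat 5 (R): throw ball1 h=1 -> lands@6:L; in-air after throw: [b1@6:L b2@7:R b3@10:L]
Beat 6 (L): throw ball1 h=2 -> lands@8:L; in-air after throw: [b2@7:R b1@8:L b3@10:L]
Beat 7 (R): throw ball2 h=6 -> lands@13:R; in-air after throw: [b1@8:L b3@10:L b2@13:R]
Beat 8 (L): throw ball1 h=1 -> lands@9:R; in-air after throw: [b1@9:R b3@10:L b2@13:R]

Answer: ball3:lands@10:L ball2:lands@13:R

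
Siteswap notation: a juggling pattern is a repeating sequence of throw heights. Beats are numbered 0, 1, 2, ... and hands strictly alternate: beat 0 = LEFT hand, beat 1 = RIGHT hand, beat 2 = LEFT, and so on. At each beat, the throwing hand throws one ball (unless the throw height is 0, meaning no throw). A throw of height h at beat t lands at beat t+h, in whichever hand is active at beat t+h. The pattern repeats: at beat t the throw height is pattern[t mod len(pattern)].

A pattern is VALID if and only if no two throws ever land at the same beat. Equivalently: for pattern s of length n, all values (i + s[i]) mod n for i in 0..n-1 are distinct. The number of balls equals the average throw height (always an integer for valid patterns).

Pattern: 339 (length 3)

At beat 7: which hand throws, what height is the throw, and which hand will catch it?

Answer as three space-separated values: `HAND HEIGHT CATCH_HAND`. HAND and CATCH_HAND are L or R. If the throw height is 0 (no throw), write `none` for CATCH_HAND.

Beat 7: 7 mod 2 = 1, so hand = R
Throw height = pattern[7 mod 3] = pattern[1] = 3
Lands at beat 7+3=10, 10 mod 2 = 0, so catch hand = L

Answer: R 3 L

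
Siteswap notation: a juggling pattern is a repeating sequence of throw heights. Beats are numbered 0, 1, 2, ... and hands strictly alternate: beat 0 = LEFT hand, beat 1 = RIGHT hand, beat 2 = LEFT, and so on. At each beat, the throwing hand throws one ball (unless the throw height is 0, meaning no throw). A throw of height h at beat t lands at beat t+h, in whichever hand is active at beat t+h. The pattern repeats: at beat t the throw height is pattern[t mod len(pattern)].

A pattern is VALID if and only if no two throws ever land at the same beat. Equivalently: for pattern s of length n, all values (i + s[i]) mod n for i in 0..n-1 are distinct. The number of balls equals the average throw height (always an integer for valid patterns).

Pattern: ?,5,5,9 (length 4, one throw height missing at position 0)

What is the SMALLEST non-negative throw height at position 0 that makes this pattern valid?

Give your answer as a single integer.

i=0: s[i]=? (unknown)
i=1: (1 + 5) mod 4 = 2
i=2: (2 + 5) mod 4 = 3
i=3: (3 + 9) mod 4 = 0
Known residues: [0, 2, 3]; need a permutation of 0..3, so missing residue r = 1
Need (0 + s) mod 4 = 1; smallest s = (1 - 0) mod 4 = 1

Answer: 1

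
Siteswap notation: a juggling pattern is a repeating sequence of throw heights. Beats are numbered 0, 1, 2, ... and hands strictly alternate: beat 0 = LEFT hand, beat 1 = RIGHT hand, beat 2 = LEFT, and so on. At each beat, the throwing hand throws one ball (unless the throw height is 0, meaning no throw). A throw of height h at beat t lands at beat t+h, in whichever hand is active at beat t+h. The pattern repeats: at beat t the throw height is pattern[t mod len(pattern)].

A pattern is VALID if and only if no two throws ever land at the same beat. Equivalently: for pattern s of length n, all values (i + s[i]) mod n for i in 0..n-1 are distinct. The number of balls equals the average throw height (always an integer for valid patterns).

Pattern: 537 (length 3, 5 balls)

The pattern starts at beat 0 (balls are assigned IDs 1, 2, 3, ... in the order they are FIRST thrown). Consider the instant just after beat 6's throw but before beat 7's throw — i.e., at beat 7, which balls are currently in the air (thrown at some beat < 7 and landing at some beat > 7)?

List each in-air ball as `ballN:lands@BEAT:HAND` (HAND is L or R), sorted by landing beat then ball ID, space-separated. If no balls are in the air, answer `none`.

Beat 0 (L): throw ball1 h=5 -> lands@5:R; in-air after throw: [b1@5:R]
Beat 1 (R): throw ball2 h=3 -> lands@4:L; in-air after throw: [b2@4:L b1@5:R]
Beat 2 (L): throw ball3 h=7 -> lands@9:R; in-air after throw: [b2@4:L b1@5:R b3@9:R]
Beat 3 (R): throw ball4 h=5 -> lands@8:L; in-air after throw: [b2@4:L b1@5:R b4@8:L b3@9:R]
Beat 4 (L): throw ball2 h=3 -> lands@7:R; in-air after throw: [b1@5:R b2@7:R b4@8:L b3@9:R]
Beat 5 (R): throw ball1 h=7 -> lands@12:L; in-air after throw: [b2@7:R b4@8:L b3@9:R b1@12:L]
Beat 6 (L): throw ball5 h=5 -> lands@11:R; in-air after throw: [b2@7:R b4@8:L b3@9:R b5@11:R b1@12:L]
Beat 7 (R): throw ball2 h=3 -> lands@10:L; in-air after throw: [b4@8:L b3@9:R b2@10:L b5@11:R b1@12:L]

Answer: ball4:lands@8:L ball3:lands@9:R ball5:lands@11:R ball1:lands@12:L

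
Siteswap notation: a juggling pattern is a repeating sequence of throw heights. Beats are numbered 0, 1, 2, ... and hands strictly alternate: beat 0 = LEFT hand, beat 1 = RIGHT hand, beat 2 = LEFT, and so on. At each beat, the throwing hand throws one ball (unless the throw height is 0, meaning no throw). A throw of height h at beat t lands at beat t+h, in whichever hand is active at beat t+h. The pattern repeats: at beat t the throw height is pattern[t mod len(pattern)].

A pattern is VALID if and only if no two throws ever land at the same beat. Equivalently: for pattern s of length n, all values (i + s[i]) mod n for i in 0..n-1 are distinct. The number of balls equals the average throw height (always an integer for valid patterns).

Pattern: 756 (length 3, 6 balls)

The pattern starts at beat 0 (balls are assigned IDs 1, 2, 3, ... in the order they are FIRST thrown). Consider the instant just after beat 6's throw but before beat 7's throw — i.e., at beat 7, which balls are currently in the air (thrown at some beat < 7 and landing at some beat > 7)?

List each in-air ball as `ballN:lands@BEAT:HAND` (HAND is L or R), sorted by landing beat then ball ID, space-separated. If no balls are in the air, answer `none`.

Beat 0 (L): throw ball1 h=7 -> lands@7:R; in-air after throw: [b1@7:R]
Beat 1 (R): throw ball2 h=5 -> lands@6:L; in-air after throw: [b2@6:L b1@7:R]
Beat 2 (L): throw ball3 h=6 -> lands@8:L; in-air after throw: [b2@6:L b1@7:R b3@8:L]
Beat 3 (R): throw ball4 h=7 -> lands@10:L; in-air after throw: [b2@6:L b1@7:R b3@8:L b4@10:L]
Beat 4 (L): throw ball5 h=5 -> lands@9:R; in-air after throw: [b2@6:L b1@7:R b3@8:L b5@9:R b4@10:L]
Beat 5 (R): throw ball6 h=6 -> lands@11:R; in-air after throw: [b2@6:L b1@7:R b3@8:L b5@9:R b4@10:L b6@11:R]
Beat 6 (L): throw ball2 h=7 -> lands@13:R; in-air after throw: [b1@7:R b3@8:L b5@9:R b4@10:L b6@11:R b2@13:R]
Beat 7 (R): throw ball1 h=5 -> lands@12:L; in-air after throw: [b3@8:L b5@9:R b4@10:L b6@11:R b1@12:L b2@13:R]

Answer: ball3:lands@8:L ball5:lands@9:R ball4:lands@10:L ball6:lands@11:R ball2:lands@13:R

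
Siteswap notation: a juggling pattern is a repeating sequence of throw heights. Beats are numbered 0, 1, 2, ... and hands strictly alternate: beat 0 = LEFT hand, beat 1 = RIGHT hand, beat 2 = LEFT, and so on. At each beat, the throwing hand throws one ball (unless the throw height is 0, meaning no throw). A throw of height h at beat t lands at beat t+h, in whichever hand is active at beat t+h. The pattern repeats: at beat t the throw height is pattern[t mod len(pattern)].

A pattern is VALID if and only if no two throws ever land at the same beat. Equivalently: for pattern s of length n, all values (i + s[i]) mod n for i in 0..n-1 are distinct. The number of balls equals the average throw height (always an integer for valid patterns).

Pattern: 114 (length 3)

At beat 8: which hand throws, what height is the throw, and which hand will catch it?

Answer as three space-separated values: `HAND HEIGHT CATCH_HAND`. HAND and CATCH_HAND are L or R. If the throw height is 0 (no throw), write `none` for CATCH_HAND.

Answer: L 4 L

Derivation:
Beat 8: 8 mod 2 = 0, so hand = L
Throw height = pattern[8 mod 3] = pattern[2] = 4
Lands at beat 8+4=12, 12 mod 2 = 0, so catch hand = L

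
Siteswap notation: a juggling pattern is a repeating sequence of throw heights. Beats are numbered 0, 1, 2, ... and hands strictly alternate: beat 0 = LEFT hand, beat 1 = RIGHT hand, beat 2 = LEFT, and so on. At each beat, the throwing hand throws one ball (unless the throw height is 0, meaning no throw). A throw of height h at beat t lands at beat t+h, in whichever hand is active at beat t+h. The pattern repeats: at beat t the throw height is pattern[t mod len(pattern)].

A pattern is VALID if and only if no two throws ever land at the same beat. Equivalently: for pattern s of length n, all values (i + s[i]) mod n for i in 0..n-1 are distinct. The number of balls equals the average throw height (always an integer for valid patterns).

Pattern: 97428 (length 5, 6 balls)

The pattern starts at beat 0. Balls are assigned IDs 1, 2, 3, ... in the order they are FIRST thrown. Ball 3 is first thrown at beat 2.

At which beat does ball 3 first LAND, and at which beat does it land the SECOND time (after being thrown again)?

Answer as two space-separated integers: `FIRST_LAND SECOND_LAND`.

Beat 0 (L): throw ball1 h=9 -> lands@9:R; in-air after throw: [b1@9:R]
Beat 1 (R): throw ball2 h=7 -> lands@8:L; in-air after throw: [b2@8:L b1@9:R]
Beat 2 (L): throw ball3 h=4 -> lands@6:L; in-air after throw: [b3@6:L b2@8:L b1@9:R]
Beat 3 (R): throw ball4 h=2 -> lands@5:R; in-air after throw: [b4@5:R b3@6:L b2@8:L b1@9:R]
Beat 4 (L): throw ball5 h=8 -> lands@12:L; in-air after throw: [b4@5:R b3@6:L b2@8:L b1@9:R b5@12:L]
Beat 5 (R): throw ball4 h=9 -> lands@14:L; in-air after throw: [b3@6:L b2@8:L b1@9:R b5@12:L b4@14:L]
Beat 6 (L): throw ball3 h=7 -> lands@13:R; in-air after throw: [b2@8:L b1@9:R b5@12:L b3@13:R b4@14:L]
Beat 7 (R): throw ball6 h=4 -> lands@11:R; in-air after throw: [b2@8:L b1@9:R b6@11:R b5@12:L b3@13:R b4@14:L]
Beat 8 (L): throw ball2 h=2 -> lands@10:L; in-air after throw: [b1@9:R b2@10:L b6@11:R b5@12:L b3@13:R b4@14:L]
Beat 9 (R): throw ball1 h=8 -> lands@17:R; in-air after throw: [b2@10:L b6@11:R b5@12:L b3@13:R b4@14:L b1@17:R]
Beat 10 (L): throw ball2 h=9 -> lands@19:R; in-air after throw: [b6@11:R b5@12:L b3@13:R b4@14:L b1@17:R b2@19:R]
Beat 11 (R): throw ball6 h=7 -> lands@18:L; in-air after throw: [b5@12:L b3@13:R b4@14:L b1@17:R b6@18:L b2@19:R]
Beat 12 (L): throw ball5 h=4 -> lands@16:L; in-air after throw: [b3@13:R b4@14:L b5@16:L b1@17:R b6@18:L b2@19:R]
Beat 13 (R): throw ball3 h=2 -> lands@15:R; in-air after throw: [b4@14:L b3@15:R b5@16:L b1@17:R b6@18:L b2@19:R]
Ball 3: thrown@2 h=4 -> first land @6; rethrown@6 h=7 -> second land @13

Answer: 6 13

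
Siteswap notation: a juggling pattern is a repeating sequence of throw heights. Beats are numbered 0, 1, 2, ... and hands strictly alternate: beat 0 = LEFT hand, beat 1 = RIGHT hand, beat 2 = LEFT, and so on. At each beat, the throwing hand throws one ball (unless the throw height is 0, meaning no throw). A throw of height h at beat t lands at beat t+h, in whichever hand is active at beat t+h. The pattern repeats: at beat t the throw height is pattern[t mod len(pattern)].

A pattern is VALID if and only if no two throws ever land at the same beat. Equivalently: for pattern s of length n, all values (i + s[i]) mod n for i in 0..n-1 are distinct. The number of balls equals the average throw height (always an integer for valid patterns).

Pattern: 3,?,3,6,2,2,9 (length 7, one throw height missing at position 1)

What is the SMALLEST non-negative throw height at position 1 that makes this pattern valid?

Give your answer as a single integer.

Answer: 3

Derivation:
i=0: (0 + 3) mod 7 = 3
i=1: s[i]=? (unknown)
i=2: (2 + 3) mod 7 = 5
i=3: (3 + 6) mod 7 = 2
i=4: (4 + 2) mod 7 = 6
i=5: (5 + 2) mod 7 = 0
i=6: (6 + 9) mod 7 = 1
Known residues: [0, 1, 2, 3, 5, 6]; need a permutation of 0..6, so missing residue r = 4
Need (1 + s) mod 7 = 4; smallest s = (4 - 1) mod 7 = 3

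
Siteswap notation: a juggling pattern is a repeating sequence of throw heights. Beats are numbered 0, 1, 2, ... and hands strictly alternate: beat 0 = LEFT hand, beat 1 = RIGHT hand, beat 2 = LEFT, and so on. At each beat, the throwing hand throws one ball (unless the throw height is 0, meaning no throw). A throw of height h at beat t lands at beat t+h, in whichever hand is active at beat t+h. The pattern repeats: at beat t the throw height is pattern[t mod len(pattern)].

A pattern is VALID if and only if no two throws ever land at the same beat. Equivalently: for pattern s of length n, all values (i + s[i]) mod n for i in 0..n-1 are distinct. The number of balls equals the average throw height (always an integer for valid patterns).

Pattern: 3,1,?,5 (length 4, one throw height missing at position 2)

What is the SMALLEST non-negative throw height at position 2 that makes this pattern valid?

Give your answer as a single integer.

Answer: 3

Derivation:
i=0: (0 + 3) mod 4 = 3
i=1: (1 + 1) mod 4 = 2
i=2: s[i]=? (unknown)
i=3: (3 + 5) mod 4 = 0
Known residues: [0, 2, 3]; need a permutation of 0..3, so missing residue r = 1
Need (2 + s) mod 4 = 1; smallest s = (1 - 2) mod 4 = 3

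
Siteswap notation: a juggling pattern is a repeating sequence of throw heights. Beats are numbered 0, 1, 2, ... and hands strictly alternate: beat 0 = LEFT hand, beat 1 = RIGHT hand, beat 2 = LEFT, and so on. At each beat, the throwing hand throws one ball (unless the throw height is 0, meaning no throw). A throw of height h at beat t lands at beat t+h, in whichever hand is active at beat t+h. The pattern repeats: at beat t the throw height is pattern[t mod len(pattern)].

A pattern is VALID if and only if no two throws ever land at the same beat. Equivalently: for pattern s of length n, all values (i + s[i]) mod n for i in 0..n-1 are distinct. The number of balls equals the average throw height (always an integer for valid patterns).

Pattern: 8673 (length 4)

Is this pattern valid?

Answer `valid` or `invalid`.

i=0: (i + s[i]) mod n = (0 + 8) mod 4 = 0
i=1: (i + s[i]) mod n = (1 + 6) mod 4 = 3
i=2: (i + s[i]) mod n = (2 + 7) mod 4 = 1
i=3: (i + s[i]) mod n = (3 + 3) mod 4 = 2
Residues: [0, 3, 1, 2], distinct: True

Answer: valid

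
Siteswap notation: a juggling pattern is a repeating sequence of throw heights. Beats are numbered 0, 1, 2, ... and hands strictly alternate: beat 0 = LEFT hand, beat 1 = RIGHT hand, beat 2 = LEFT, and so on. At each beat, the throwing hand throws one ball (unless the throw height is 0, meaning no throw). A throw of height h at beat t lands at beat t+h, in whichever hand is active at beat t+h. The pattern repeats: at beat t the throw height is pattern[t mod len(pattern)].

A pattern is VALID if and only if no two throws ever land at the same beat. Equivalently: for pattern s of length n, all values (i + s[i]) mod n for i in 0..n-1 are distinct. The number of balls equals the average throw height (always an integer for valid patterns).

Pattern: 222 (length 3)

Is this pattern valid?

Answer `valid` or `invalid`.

i=0: (i + s[i]) mod n = (0 + 2) mod 3 = 2
i=1: (i + s[i]) mod n = (1 + 2) mod 3 = 0
i=2: (i + s[i]) mod n = (2 + 2) mod 3 = 1
Residues: [2, 0, 1], distinct: True

Answer: valid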